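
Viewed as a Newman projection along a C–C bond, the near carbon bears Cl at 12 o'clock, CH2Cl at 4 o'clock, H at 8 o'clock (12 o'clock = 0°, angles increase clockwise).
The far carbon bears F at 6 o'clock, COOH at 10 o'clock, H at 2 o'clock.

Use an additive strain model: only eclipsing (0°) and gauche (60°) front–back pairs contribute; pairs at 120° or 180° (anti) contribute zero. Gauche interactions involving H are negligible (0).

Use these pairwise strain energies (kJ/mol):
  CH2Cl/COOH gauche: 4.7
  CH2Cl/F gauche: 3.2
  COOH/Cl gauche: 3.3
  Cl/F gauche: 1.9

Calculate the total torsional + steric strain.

This conformer (staggered): Cl–COOH gauche, CH2Cl–F gauche; 3.3 + 3.2 = 6.5 kJ/mol.

6.5 kJ/mol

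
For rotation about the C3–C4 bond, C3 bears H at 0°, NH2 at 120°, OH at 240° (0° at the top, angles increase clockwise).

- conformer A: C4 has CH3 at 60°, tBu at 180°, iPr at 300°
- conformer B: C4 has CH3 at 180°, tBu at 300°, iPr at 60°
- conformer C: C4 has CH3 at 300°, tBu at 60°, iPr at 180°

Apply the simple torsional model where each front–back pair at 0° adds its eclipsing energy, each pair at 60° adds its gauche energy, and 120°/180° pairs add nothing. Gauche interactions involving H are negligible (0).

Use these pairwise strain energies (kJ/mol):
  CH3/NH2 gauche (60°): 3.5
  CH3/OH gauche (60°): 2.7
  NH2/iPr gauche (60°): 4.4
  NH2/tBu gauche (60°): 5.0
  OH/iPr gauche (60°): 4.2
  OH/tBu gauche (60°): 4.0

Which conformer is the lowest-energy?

A (staggered): NH2(120°)/CH3(60°) gauche 3.5; NH2(120°)/tBu(180°) gauche 5.0; OH(240°)/tBu(180°) gauche 4.0; OH(240°)/iPr(300°) gauche 4.2 → 16.7 kJ/mol.
B (staggered): NH2(120°)/CH3(180°) gauche 3.5; NH2(120°)/iPr(60°) gauche 4.4; OH(240°)/CH3(180°) gauche 2.7; OH(240°)/tBu(300°) gauche 4.0 → 14.6 kJ/mol.
C (staggered): NH2(120°)/tBu(60°) gauche 5.0; NH2(120°)/iPr(180°) gauche 4.4; OH(240°)/CH3(300°) gauche 2.7; OH(240°)/iPr(180°) gauche 4.2 → 16.3 kJ/mol.
B has the lowest total (14.6 kJ/mol).

B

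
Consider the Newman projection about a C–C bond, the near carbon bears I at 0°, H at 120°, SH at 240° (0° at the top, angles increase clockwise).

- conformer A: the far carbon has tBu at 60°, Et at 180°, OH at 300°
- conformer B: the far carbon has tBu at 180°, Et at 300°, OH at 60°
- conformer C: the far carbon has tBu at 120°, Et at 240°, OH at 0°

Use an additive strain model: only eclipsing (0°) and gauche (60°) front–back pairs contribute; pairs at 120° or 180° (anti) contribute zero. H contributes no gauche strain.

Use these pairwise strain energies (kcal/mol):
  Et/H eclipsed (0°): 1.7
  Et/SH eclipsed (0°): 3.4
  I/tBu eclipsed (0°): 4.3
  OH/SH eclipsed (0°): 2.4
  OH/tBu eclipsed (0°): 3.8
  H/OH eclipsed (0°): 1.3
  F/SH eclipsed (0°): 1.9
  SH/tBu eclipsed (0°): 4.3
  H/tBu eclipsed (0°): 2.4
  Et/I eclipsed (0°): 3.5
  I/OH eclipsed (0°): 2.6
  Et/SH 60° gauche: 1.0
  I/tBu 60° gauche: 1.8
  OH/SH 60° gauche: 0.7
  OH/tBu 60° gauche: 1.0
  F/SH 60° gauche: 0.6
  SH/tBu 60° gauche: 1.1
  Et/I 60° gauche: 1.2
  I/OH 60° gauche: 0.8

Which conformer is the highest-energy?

A (staggered): I(0°)/tBu(60°) gauche 1.8; I(0°)/OH(300°) gauche 0.8; SH(240°)/Et(180°) gauche 1.0; SH(240°)/OH(300°) gauche 0.7 → 4.3 kcal/mol.
B (staggered): I(0°)/Et(300°) gauche 1.2; I(0°)/OH(60°) gauche 0.8; SH(240°)/tBu(180°) gauche 1.1; SH(240°)/Et(300°) gauche 1.0 → 4.1 kcal/mol.
C (eclipsed): I(0°)/OH(0°) eclipsed 2.6; H(120°)/tBu(120°) eclipsed 2.4; SH(240°)/Et(240°) eclipsed 3.4 → 8.4 kcal/mol.
C has the highest total (8.4 kcal/mol).

C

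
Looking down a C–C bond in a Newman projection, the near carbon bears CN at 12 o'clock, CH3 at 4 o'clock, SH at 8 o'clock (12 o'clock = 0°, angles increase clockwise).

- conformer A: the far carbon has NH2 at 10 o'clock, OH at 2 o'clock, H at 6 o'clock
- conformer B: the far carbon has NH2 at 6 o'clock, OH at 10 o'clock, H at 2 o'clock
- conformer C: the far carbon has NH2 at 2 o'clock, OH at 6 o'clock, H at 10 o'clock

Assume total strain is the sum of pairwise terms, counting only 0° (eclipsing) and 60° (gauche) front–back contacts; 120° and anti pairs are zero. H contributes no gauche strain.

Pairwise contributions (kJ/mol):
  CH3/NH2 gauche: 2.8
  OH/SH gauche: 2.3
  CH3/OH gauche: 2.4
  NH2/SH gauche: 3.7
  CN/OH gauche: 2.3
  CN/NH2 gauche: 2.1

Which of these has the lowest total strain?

A (staggered): CN(0°)/NH2(300°) gauche 2.1; CN(0°)/OH(60°) gauche 2.3; CH3(120°)/OH(60°) gauche 2.4; SH(240°)/NH2(300°) gauche 3.7 → 10.5 kJ/mol.
B (staggered): CN(0°)/OH(300°) gauche 2.3; CH3(120°)/NH2(180°) gauche 2.8; SH(240°)/NH2(180°) gauche 3.7; SH(240°)/OH(300°) gauche 2.3 → 11.1 kJ/mol.
C (staggered): CN(0°)/NH2(60°) gauche 2.1; CH3(120°)/NH2(60°) gauche 2.8; CH3(120°)/OH(180°) gauche 2.4; SH(240°)/OH(180°) gauche 2.3 → 9.6 kJ/mol.
C has the lowest total (9.6 kJ/mol).

C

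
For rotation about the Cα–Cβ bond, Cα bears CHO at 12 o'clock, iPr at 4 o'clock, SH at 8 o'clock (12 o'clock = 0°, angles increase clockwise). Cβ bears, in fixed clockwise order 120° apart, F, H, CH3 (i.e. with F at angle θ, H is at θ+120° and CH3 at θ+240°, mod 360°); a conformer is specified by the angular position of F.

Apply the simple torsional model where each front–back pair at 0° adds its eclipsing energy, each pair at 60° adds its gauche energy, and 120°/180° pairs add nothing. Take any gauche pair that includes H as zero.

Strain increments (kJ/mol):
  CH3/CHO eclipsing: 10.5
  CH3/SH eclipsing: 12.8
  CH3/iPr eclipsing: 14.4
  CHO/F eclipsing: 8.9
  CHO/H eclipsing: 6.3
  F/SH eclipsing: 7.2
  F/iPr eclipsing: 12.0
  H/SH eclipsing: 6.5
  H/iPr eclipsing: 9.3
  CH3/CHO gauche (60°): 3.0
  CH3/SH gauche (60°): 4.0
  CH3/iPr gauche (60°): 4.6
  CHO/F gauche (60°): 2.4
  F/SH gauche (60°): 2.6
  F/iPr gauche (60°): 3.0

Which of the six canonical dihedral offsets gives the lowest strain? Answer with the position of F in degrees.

60°

F at 0° is eclipsed. CHO at 0° is eclipsed with F at 0° (8.9); iPr at 120° is eclipsed with H at 120° (9.3); SH at 240° is eclipsed with CH3 at 240° (12.8). Total 31.0 kJ/mol.
F at 60° is staggered. CHO at 0° is gauche with F at 60° (2.4); CHO at 0° is gauche with CH3 at 300° (3.0); iPr at 120° is gauche with F at 60° (3.0); SH at 240° is gauche with CH3 at 300° (4.0). Total 12.4 kJ/mol.
F at 120° is eclipsed. CHO at 0° is eclipsed with CH3 at 0° (10.5); iPr at 120° is eclipsed with F at 120° (12.0); SH at 240° is eclipsed with H at 240° (6.5). Total 29.0 kJ/mol.
F at 180° is staggered. CHO at 0° is gauche with CH3 at 60° (3.0); iPr at 120° is gauche with F at 180° (3.0); iPr at 120° is gauche with CH3 at 60° (4.6); SH at 240° is gauche with F at 180° (2.6). Total 13.2 kJ/mol.
F at 240° is eclipsed. CHO at 0° is eclipsed with H at 0° (6.3); iPr at 120° is eclipsed with CH3 at 120° (14.4); SH at 240° is eclipsed with F at 240° (7.2). Total 27.9 kJ/mol.
F at 300° is staggered. CHO at 0° is gauche with F at 300° (2.4); iPr at 120° is gauche with CH3 at 180° (4.6); SH at 240° is gauche with F at 300° (2.6); SH at 240° is gauche with CH3 at 180° (4.0). Total 13.6 kJ/mol.
The minimum (12.4 kJ/mol) occurs with F at 60°.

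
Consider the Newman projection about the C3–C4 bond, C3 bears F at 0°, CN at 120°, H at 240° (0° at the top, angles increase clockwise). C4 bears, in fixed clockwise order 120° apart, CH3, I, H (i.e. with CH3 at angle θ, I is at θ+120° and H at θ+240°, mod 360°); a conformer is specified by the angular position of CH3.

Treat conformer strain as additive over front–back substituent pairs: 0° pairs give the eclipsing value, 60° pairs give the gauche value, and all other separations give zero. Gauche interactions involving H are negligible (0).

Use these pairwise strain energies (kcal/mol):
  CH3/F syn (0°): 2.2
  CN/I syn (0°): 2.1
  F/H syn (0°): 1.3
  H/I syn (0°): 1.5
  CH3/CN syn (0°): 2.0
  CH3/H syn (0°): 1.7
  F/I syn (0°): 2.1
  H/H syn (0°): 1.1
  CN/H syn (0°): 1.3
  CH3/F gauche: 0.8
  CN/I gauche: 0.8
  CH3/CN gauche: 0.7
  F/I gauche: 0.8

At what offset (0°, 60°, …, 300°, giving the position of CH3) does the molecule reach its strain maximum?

0°

CH3 at 0° (eclipsed): F(0°)/CH3(0°) eclipsed 2.2; CN(120°)/I(120°) eclipsed 2.1; H(240°)/H(240°) eclipsed 1.1 → 5.4 kcal/mol.
CH3 at 60° (staggered): F(0°)/CH3(60°) gauche 0.8; CN(120°)/CH3(60°) gauche 0.7; CN(120°)/I(180°) gauche 0.8 → 2.3 kcal/mol.
CH3 at 120° (eclipsed): F(0°)/H(0°) eclipsed 1.3; CN(120°)/CH3(120°) eclipsed 2.0; H(240°)/I(240°) eclipsed 1.5 → 4.8 kcal/mol.
CH3 at 180° (staggered): F(0°)/I(300°) gauche 0.8; CN(120°)/CH3(180°) gauche 0.7 → 1.5 kcal/mol.
CH3 at 240° (eclipsed): F(0°)/I(0°) eclipsed 2.1; CN(120°)/H(120°) eclipsed 1.3; H(240°)/CH3(240°) eclipsed 1.7 → 5.1 kcal/mol.
CH3 at 300° (staggered): F(0°)/CH3(300°) gauche 0.8; F(0°)/I(60°) gauche 0.8; CN(120°)/I(60°) gauche 0.8 → 2.4 kcal/mol.
The maximum (5.4 kcal/mol) occurs with CH3 at 0°.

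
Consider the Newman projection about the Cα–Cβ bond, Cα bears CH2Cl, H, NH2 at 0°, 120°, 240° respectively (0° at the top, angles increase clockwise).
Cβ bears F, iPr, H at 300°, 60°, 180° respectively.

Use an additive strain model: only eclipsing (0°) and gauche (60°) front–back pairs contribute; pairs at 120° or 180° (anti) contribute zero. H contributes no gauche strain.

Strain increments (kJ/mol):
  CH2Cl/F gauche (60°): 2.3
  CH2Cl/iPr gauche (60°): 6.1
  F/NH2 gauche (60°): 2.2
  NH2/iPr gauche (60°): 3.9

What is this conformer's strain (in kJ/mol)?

10.6 kJ/mol

This conformer is staggered. CH2Cl at 0° is gauche with F at 300° (2.3); CH2Cl at 0° is gauche with iPr at 60° (6.1); NH2 at 240° is gauche with F at 300° (2.2). Total 10.6 kJ/mol.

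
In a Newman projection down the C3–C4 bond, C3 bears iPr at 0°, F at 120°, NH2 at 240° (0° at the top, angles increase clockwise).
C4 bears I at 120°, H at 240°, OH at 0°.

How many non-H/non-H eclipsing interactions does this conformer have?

Non-H eclipsing pairs: iPr(0°)/OH(0°); F(120°)/I(120°) — 2 interactions.

2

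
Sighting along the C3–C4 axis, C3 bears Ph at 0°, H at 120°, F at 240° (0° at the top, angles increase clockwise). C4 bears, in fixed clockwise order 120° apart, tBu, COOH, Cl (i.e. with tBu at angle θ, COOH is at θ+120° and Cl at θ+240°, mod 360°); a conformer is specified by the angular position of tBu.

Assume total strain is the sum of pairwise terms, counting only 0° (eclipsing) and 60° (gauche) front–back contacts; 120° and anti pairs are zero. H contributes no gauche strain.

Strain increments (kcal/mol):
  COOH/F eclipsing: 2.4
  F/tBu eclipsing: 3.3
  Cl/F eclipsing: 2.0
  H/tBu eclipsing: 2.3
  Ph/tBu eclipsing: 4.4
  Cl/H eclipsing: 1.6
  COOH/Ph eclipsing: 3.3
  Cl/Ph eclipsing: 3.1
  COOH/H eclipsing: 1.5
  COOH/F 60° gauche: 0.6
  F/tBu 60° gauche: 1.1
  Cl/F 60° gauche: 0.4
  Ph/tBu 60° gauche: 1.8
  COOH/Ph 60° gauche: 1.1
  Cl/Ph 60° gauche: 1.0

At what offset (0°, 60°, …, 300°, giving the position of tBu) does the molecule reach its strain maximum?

240°

tBu at 0° (eclipsed): Ph–tBu eclipsed, H–COOH eclipsed, F–Cl eclipsed; 4.4 + 1.5 + 2.0 = 7.9 kcal/mol.
tBu at 60° (staggered): Ph–tBu gauche, Ph–Cl gauche, F–COOH gauche, F–Cl gauche; 1.8 + 1.0 + 0.6 + 0.4 = 3.8 kcal/mol.
tBu at 120° (eclipsed): Ph–Cl eclipsed, H–tBu eclipsed, F–COOH eclipsed; 3.1 + 2.3 + 2.4 = 7.8 kcal/mol.
tBu at 180° (staggered): Ph–COOH gauche, Ph–Cl gauche, F–tBu gauche, F–COOH gauche; 1.1 + 1.0 + 1.1 + 0.6 = 3.8 kcal/mol.
tBu at 240° (eclipsed): Ph–COOH eclipsed, H–Cl eclipsed, F–tBu eclipsed; 3.3 + 1.6 + 3.3 = 8.2 kcal/mol.
tBu at 300° (staggered): Ph–tBu gauche, Ph–COOH gauche, F–tBu gauche, F–Cl gauche; 1.8 + 1.1 + 1.1 + 0.4 = 4.4 kcal/mol.
The maximum (8.2 kcal/mol) occurs with tBu at 240°.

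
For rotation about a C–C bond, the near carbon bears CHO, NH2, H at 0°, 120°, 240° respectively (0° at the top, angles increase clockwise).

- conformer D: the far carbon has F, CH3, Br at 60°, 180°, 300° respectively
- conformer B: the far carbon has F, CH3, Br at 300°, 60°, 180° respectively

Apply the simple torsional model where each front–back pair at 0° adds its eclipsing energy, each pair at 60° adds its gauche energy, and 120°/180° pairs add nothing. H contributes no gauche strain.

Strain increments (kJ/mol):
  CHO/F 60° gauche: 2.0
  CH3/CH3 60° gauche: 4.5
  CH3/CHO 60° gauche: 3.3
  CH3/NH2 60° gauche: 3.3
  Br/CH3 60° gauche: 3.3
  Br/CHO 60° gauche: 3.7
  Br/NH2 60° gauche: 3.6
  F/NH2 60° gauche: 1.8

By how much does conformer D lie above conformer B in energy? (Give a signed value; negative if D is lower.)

-1.4 kJ/mol

D (staggered): CHO–F gauche, CHO–Br gauche, NH2–F gauche, NH2–CH3 gauche; 2.0 + 3.7 + 1.8 + 3.3 = 10.8 kJ/mol.
B (staggered): CHO–F gauche, CHO–CH3 gauche, NH2–CH3 gauche, NH2–Br gauche; 2.0 + 3.3 + 3.3 + 3.6 = 12.2 kJ/mol.
E(D) − E(B) = 10.8 − 12.2 = -1.4 kJ/mol.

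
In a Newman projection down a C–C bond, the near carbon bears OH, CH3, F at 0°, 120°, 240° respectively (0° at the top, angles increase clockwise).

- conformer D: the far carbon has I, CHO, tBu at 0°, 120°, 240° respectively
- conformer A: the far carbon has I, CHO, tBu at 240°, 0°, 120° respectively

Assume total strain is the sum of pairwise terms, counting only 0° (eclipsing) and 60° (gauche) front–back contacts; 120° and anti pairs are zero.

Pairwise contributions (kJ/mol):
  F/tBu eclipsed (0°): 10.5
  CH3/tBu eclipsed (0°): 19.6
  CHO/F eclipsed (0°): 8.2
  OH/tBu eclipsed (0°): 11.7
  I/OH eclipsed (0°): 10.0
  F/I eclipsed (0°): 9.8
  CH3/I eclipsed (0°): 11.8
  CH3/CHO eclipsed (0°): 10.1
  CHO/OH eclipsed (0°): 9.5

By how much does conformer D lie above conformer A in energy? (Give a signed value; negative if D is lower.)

-8.3 kJ/mol

D (eclipsed): OH(0°)/I(0°) eclipsed 10.0; CH3(120°)/CHO(120°) eclipsed 10.1; F(240°)/tBu(240°) eclipsed 10.5 → 30.6 kJ/mol.
A (eclipsed): OH(0°)/CHO(0°) eclipsed 9.5; CH3(120°)/tBu(120°) eclipsed 19.6; F(240°)/I(240°) eclipsed 9.8 → 38.9 kJ/mol.
E(D) − E(A) = 30.6 − 38.9 = -8.3 kJ/mol.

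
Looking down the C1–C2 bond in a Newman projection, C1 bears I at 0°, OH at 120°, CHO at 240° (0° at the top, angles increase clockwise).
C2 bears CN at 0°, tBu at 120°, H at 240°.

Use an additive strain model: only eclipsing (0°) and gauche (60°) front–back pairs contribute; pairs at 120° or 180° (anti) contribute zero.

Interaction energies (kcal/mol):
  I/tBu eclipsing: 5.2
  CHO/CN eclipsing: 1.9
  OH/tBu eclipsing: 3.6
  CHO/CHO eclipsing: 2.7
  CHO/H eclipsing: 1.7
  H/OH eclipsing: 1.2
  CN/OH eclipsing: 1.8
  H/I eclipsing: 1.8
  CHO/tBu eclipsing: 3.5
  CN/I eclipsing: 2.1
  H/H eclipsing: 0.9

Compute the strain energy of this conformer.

7.4 kcal/mol

This conformer (eclipsed): I(0°)/CN(0°) eclipsed 2.1; OH(120°)/tBu(120°) eclipsed 3.6; CHO(240°)/H(240°) eclipsed 1.7 → 7.4 kcal/mol.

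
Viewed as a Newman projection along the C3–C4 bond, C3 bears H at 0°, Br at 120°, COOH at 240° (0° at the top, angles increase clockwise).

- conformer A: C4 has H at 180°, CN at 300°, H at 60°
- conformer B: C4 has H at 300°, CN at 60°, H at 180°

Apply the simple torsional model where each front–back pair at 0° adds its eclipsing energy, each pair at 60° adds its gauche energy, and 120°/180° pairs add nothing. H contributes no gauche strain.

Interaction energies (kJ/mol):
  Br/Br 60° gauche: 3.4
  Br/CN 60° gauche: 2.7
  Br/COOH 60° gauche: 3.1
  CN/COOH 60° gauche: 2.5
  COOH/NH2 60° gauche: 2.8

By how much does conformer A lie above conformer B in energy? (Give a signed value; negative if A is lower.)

A is staggered. COOH at 240° is gauche with CN at 300° (2.5). Total 2.5 kJ/mol.
B is staggered. Br at 120° is gauche with CN at 60° (2.7). Total 2.7 kJ/mol.
E(A) − E(B) = 2.5 − 2.7 = -0.2 kJ/mol.

-0.2 kJ/mol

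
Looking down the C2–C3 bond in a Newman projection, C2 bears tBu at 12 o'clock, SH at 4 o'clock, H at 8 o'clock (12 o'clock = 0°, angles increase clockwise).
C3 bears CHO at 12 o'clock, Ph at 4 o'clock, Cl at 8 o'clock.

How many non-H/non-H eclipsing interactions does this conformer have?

2

Non-H eclipsing pairs: tBu(0°)/CHO(0°); SH(120°)/Ph(120°) — 2 interactions.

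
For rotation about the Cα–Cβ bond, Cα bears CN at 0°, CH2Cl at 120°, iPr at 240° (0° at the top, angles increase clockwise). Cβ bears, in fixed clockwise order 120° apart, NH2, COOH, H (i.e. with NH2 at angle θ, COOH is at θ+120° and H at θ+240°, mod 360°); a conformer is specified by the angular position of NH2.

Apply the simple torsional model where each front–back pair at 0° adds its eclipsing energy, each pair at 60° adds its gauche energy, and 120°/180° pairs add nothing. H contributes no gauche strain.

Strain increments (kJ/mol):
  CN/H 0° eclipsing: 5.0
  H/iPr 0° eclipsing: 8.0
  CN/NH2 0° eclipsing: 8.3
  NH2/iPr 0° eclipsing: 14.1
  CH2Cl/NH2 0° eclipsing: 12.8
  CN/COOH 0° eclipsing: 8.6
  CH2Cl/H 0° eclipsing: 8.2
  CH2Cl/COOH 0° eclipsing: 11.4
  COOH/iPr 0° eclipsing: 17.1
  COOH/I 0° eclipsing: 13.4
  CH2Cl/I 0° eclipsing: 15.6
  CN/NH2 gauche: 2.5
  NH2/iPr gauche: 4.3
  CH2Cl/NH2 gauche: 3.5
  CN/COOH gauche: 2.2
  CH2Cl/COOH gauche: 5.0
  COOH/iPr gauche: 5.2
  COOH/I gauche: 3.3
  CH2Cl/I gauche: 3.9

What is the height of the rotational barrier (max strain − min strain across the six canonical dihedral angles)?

NH2 at 0° (eclipsed): CN(0°)/NH2(0°) eclipsed 8.3; CH2Cl(120°)/COOH(120°) eclipsed 11.4; iPr(240°)/H(240°) eclipsed 8.0 → 27.7 kJ/mol.
NH2 at 60° (staggered): CN(0°)/NH2(60°) gauche 2.5; CH2Cl(120°)/NH2(60°) gauche 3.5; CH2Cl(120°)/COOH(180°) gauche 5.0; iPr(240°)/COOH(180°) gauche 5.2 → 16.2 kJ/mol.
NH2 at 120° (eclipsed): CN(0°)/H(0°) eclipsed 5.0; CH2Cl(120°)/NH2(120°) eclipsed 12.8; iPr(240°)/COOH(240°) eclipsed 17.1 → 34.9 kJ/mol.
NH2 at 180° (staggered): CN(0°)/COOH(300°) gauche 2.2; CH2Cl(120°)/NH2(180°) gauche 3.5; iPr(240°)/NH2(180°) gauche 4.3; iPr(240°)/COOH(300°) gauche 5.2 → 15.2 kJ/mol.
NH2 at 240° (eclipsed): CN(0°)/COOH(0°) eclipsed 8.6; CH2Cl(120°)/H(120°) eclipsed 8.2; iPr(240°)/NH2(240°) eclipsed 14.1 → 30.9 kJ/mol.
NH2 at 300° (staggered): CN(0°)/NH2(300°) gauche 2.5; CN(0°)/COOH(60°) gauche 2.2; CH2Cl(120°)/COOH(60°) gauche 5.0; iPr(240°)/NH2(300°) gauche 4.3 → 14.0 kJ/mol.
Max at 120° (34.9 kJ/mol), min at 300° (14.0 kJ/mol); barrier = 20.9 kJ/mol.

20.9 kJ/mol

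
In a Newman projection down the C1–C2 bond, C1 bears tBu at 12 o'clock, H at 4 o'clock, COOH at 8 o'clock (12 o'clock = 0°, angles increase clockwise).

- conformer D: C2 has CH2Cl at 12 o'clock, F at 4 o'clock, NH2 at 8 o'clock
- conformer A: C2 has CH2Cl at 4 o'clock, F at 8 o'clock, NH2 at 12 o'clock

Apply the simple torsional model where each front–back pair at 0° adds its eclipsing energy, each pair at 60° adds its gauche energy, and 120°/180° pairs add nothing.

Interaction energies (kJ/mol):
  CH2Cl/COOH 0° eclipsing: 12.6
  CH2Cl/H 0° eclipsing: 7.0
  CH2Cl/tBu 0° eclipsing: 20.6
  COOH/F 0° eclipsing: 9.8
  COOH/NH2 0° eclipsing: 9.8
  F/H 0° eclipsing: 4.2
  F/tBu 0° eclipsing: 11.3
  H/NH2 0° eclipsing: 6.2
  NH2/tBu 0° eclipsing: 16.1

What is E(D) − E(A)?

+1.7 kJ/mol

D is eclipsed. tBu at 0° is eclipsed with CH2Cl at 0° (20.6); H at 120° is eclipsed with F at 120° (4.2); COOH at 240° is eclipsed with NH2 at 240° (9.8). Total 34.6 kJ/mol.
A is eclipsed. tBu at 0° is eclipsed with NH2 at 0° (16.1); H at 120° is eclipsed with CH2Cl at 120° (7.0); COOH at 240° is eclipsed with F at 240° (9.8). Total 32.9 kJ/mol.
E(D) − E(A) = 34.6 − 32.9 = +1.7 kJ/mol.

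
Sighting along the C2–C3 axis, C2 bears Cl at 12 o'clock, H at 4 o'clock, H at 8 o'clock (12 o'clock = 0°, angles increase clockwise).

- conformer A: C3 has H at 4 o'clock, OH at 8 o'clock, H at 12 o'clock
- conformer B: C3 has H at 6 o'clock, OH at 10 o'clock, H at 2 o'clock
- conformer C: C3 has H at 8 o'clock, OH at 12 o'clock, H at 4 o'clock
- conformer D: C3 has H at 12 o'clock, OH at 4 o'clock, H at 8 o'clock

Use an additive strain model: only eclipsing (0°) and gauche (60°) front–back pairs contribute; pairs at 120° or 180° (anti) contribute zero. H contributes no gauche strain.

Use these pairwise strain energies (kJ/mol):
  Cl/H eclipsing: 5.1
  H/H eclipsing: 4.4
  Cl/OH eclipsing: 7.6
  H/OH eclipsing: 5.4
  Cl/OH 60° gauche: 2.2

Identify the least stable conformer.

C

A (eclipsed): Cl–H eclipsed, H–H eclipsed, H–OH eclipsed; 5.1 + 4.4 + 5.4 = 14.9 kJ/mol.
B (staggered): Cl–OH gauche; 2.2 = 2.2 kJ/mol.
C (eclipsed): Cl–OH eclipsed, H–H eclipsed, H–H eclipsed; 7.6 + 4.4 + 4.4 = 16.4 kJ/mol.
D (eclipsed): Cl–H eclipsed, H–OH eclipsed, H–H eclipsed; 5.1 + 5.4 + 4.4 = 14.9 kJ/mol.
C has the highest total (16.4 kJ/mol).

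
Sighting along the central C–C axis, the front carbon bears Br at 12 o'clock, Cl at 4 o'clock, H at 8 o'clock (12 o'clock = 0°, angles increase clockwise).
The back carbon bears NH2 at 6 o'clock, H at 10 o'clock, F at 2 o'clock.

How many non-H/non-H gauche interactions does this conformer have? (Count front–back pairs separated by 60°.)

3

Non-H gauche pairs: Br(0°)/F(60°); Cl(120°)/NH2(180°); Cl(120°)/F(60°) — 3 interactions.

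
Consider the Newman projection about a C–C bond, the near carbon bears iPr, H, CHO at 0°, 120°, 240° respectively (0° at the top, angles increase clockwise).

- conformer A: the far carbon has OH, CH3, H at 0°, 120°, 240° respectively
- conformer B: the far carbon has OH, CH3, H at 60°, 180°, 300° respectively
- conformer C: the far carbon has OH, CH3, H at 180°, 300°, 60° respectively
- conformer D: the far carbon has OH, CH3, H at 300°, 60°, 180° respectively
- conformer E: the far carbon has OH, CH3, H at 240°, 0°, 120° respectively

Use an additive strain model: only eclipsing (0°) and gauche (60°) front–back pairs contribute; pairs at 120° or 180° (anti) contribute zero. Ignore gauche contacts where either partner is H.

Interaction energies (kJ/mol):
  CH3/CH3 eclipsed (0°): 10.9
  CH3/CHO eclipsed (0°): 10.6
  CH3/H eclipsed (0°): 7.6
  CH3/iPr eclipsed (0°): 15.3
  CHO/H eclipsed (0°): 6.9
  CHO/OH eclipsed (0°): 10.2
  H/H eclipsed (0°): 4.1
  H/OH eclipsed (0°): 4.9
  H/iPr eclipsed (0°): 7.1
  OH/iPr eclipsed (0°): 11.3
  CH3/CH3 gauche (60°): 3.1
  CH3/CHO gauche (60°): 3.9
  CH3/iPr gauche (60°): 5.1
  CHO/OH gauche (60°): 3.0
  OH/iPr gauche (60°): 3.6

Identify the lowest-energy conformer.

A is eclipsed. iPr at 0° is eclipsed with OH at 0° (11.3); H at 120° is eclipsed with CH3 at 120° (7.6); CHO at 240° is eclipsed with H at 240° (6.9). Total 25.8 kJ/mol.
B is staggered. iPr at 0° is gauche with OH at 60° (3.6); CHO at 240° is gauche with CH3 at 180° (3.9). Total 7.5 kJ/mol.
C is staggered. iPr at 0° is gauche with CH3 at 300° (5.1); CHO at 240° is gauche with OH at 180° (3.0); CHO at 240° is gauche with CH3 at 300° (3.9). Total 12.0 kJ/mol.
D is staggered. iPr at 0° is gauche with OH at 300° (3.6); iPr at 0° is gauche with CH3 at 60° (5.1); CHO at 240° is gauche with OH at 300° (3.0). Total 11.7 kJ/mol.
E is eclipsed. iPr at 0° is eclipsed with CH3 at 0° (15.3); H at 120° is eclipsed with H at 120° (4.1); CHO at 240° is eclipsed with OH at 240° (10.2). Total 29.6 kJ/mol.
B has the lowest total (7.5 kJ/mol).

B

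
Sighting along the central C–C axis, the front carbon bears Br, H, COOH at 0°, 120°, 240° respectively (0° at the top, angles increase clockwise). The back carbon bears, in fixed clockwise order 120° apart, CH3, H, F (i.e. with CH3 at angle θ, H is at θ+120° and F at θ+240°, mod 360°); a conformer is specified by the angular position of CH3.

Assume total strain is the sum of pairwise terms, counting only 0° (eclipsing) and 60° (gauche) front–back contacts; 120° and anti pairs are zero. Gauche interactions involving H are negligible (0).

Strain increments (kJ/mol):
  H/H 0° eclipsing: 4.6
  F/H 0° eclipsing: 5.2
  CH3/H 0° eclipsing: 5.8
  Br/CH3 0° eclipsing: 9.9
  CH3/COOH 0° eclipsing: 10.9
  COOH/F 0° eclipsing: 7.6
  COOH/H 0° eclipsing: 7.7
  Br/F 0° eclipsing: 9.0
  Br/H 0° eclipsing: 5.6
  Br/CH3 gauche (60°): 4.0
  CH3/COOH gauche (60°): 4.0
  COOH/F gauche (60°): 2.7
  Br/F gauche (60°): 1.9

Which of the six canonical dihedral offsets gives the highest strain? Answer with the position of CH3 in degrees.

CH3 at 0° is eclipsed. Br at 0° is eclipsed with CH3 at 0° (9.9); H at 120° is eclipsed with H at 120° (4.6); COOH at 240° is eclipsed with F at 240° (7.6). Total 22.1 kJ/mol.
CH3 at 60° is staggered. Br at 0° is gauche with CH3 at 60° (4.0); Br at 0° is gauche with F at 300° (1.9); COOH at 240° is gauche with F at 300° (2.7). Total 8.6 kJ/mol.
CH3 at 120° is eclipsed. Br at 0° is eclipsed with F at 0° (9.0); H at 120° is eclipsed with CH3 at 120° (5.8); COOH at 240° is eclipsed with H at 240° (7.7). Total 22.5 kJ/mol.
CH3 at 180° is staggered. Br at 0° is gauche with F at 60° (1.9); COOH at 240° is gauche with CH3 at 180° (4.0). Total 5.9 kJ/mol.
CH3 at 240° is eclipsed. Br at 0° is eclipsed with H at 0° (5.6); H at 120° is eclipsed with F at 120° (5.2); COOH at 240° is eclipsed with CH3 at 240° (10.9). Total 21.7 kJ/mol.
CH3 at 300° is staggered. Br at 0° is gauche with CH3 at 300° (4.0); COOH at 240° is gauche with CH3 at 300° (4.0); COOH at 240° is gauche with F at 180° (2.7). Total 10.7 kJ/mol.
The maximum (22.5 kJ/mol) occurs with CH3 at 120°.

120°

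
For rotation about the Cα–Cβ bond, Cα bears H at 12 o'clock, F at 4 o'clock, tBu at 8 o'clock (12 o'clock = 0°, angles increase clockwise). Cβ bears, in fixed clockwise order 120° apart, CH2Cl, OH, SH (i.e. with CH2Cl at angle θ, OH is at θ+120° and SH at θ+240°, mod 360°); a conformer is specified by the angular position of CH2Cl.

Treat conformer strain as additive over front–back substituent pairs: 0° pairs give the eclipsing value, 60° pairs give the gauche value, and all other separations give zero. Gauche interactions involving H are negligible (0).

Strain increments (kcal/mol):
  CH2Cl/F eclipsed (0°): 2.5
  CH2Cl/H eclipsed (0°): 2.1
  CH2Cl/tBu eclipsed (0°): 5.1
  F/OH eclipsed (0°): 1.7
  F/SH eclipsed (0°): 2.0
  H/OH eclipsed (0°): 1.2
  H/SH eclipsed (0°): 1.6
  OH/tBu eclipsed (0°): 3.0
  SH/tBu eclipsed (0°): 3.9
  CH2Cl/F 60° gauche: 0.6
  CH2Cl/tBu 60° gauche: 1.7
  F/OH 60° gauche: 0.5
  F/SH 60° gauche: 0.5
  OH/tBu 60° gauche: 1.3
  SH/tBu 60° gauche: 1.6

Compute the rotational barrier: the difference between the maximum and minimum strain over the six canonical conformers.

CH2Cl at 0° is eclipsed. H at 0° is eclipsed with CH2Cl at 0° (2.1); F at 120° is eclipsed with OH at 120° (1.7); tBu at 240° is eclipsed with SH at 240° (3.9). Total 7.7 kcal/mol.
CH2Cl at 60° is staggered. F at 120° is gauche with CH2Cl at 60° (0.6); F at 120° is gauche with OH at 180° (0.5); tBu at 240° is gauche with OH at 180° (1.3); tBu at 240° is gauche with SH at 300° (1.6). Total 4.0 kcal/mol.
CH2Cl at 120° is eclipsed. H at 0° is eclipsed with SH at 0° (1.6); F at 120° is eclipsed with CH2Cl at 120° (2.5); tBu at 240° is eclipsed with OH at 240° (3.0). Total 7.1 kcal/mol.
CH2Cl at 180° is staggered. F at 120° is gauche with CH2Cl at 180° (0.6); F at 120° is gauche with SH at 60° (0.5); tBu at 240° is gauche with CH2Cl at 180° (1.7); tBu at 240° is gauche with OH at 300° (1.3). Total 4.1 kcal/mol.
CH2Cl at 240° is eclipsed. H at 0° is eclipsed with OH at 0° (1.2); F at 120° is eclipsed with SH at 120° (2.0); tBu at 240° is eclipsed with CH2Cl at 240° (5.1). Total 8.3 kcal/mol.
CH2Cl at 300° is staggered. F at 120° is gauche with OH at 60° (0.5); F at 120° is gauche with SH at 180° (0.5); tBu at 240° is gauche with CH2Cl at 300° (1.7); tBu at 240° is gauche with SH at 180° (1.6). Total 4.3 kcal/mol.
Max at 240° (8.3 kcal/mol), min at 60° (4.0 kcal/mol); barrier = 4.3 kcal/mol.

4.3 kcal/mol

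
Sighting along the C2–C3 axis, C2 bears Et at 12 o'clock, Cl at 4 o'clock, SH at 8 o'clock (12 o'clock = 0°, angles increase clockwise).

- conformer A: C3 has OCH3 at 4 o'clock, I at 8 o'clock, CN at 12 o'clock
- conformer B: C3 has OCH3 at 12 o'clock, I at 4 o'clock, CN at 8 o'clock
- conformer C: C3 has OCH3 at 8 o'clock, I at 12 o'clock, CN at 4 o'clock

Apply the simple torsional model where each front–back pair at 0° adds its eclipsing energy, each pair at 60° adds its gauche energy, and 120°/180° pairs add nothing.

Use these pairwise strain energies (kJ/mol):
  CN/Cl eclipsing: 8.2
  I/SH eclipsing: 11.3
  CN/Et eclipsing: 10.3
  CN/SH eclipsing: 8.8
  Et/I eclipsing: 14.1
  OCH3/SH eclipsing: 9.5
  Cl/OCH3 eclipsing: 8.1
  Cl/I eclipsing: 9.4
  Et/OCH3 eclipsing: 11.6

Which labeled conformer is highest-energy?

A (eclipsed): Et–CN eclipsed, Cl–OCH3 eclipsed, SH–I eclipsed; 10.3 + 8.1 + 11.3 = 29.7 kJ/mol.
B (eclipsed): Et–OCH3 eclipsed, Cl–I eclipsed, SH–CN eclipsed; 11.6 + 9.4 + 8.8 = 29.8 kJ/mol.
C (eclipsed): Et–I eclipsed, Cl–CN eclipsed, SH–OCH3 eclipsed; 14.1 + 8.2 + 9.5 = 31.8 kJ/mol.
C has the highest total (31.8 kJ/mol).

C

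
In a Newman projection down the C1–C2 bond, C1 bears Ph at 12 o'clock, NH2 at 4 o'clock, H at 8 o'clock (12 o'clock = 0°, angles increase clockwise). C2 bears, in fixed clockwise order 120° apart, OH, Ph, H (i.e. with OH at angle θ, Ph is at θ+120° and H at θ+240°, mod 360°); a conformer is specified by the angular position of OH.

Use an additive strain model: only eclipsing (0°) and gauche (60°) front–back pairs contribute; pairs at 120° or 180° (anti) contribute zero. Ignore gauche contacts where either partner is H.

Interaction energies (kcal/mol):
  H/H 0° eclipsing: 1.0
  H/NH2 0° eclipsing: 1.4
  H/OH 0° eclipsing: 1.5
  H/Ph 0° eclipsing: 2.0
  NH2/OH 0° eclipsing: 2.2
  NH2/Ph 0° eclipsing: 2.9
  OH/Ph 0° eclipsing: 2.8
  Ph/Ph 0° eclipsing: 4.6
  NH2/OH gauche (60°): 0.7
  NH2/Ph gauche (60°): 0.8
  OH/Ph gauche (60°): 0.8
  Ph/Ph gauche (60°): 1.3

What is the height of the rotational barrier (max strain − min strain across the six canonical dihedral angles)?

OH at 0° (eclipsed): Ph(0°)/OH(0°) eclipsed 2.8; NH2(120°)/Ph(120°) eclipsed 2.9; H(240°)/H(240°) eclipsed 1.0 → 6.7 kcal/mol.
OH at 60° (staggered): Ph(0°)/OH(60°) gauche 0.8; NH2(120°)/OH(60°) gauche 0.7; NH2(120°)/Ph(180°) gauche 0.8 → 2.3 kcal/mol.
OH at 120° (eclipsed): Ph(0°)/H(0°) eclipsed 2.0; NH2(120°)/OH(120°) eclipsed 2.2; H(240°)/Ph(240°) eclipsed 2.0 → 6.2 kcal/mol.
OH at 180° (staggered): Ph(0°)/Ph(300°) gauche 1.3; NH2(120°)/OH(180°) gauche 0.7 → 2.0 kcal/mol.
OH at 240° (eclipsed): Ph(0°)/Ph(0°) eclipsed 4.6; NH2(120°)/H(120°) eclipsed 1.4; H(240°)/OH(240°) eclipsed 1.5 → 7.5 kcal/mol.
OH at 300° (staggered): Ph(0°)/OH(300°) gauche 0.8; Ph(0°)/Ph(60°) gauche 1.3; NH2(120°)/Ph(60°) gauche 0.8 → 2.9 kcal/mol.
Max at 240° (7.5 kcal/mol), min at 180° (2.0 kcal/mol); barrier = 5.5 kcal/mol.

5.5 kcal/mol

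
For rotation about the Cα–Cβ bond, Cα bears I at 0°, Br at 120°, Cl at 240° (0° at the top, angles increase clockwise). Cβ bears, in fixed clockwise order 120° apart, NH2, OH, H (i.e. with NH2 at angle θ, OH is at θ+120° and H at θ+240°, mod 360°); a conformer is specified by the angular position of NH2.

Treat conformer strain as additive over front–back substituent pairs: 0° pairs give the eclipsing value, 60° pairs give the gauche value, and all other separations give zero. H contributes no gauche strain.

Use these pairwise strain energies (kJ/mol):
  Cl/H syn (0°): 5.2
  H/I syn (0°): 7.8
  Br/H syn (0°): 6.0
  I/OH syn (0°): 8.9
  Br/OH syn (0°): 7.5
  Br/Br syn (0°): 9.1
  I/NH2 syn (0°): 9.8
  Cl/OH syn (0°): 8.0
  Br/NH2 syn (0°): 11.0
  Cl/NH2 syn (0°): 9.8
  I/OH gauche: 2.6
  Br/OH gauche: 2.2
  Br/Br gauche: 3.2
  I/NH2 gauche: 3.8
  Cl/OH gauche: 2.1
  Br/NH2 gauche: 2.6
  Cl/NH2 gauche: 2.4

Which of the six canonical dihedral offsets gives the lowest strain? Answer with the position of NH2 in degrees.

NH2 at 0° (eclipsed): I(0°)/NH2(0°) eclipsed 9.8; Br(120°)/OH(120°) eclipsed 7.5; Cl(240°)/H(240°) eclipsed 5.2 → 22.5 kJ/mol.
NH2 at 60° (staggered): I(0°)/NH2(60°) gauche 3.8; Br(120°)/NH2(60°) gauche 2.6; Br(120°)/OH(180°) gauche 2.2; Cl(240°)/OH(180°) gauche 2.1 → 10.7 kJ/mol.
NH2 at 120° (eclipsed): I(0°)/H(0°) eclipsed 7.8; Br(120°)/NH2(120°) eclipsed 11.0; Cl(240°)/OH(240°) eclipsed 8.0 → 26.8 kJ/mol.
NH2 at 180° (staggered): I(0°)/OH(300°) gauche 2.6; Br(120°)/NH2(180°) gauche 2.6; Cl(240°)/NH2(180°) gauche 2.4; Cl(240°)/OH(300°) gauche 2.1 → 9.7 kJ/mol.
NH2 at 240° (eclipsed): I(0°)/OH(0°) eclipsed 8.9; Br(120°)/H(120°) eclipsed 6.0; Cl(240°)/NH2(240°) eclipsed 9.8 → 24.7 kJ/mol.
NH2 at 300° (staggered): I(0°)/NH2(300°) gauche 3.8; I(0°)/OH(60°) gauche 2.6; Br(120°)/OH(60°) gauche 2.2; Cl(240°)/NH2(300°) gauche 2.4 → 11.0 kJ/mol.
The minimum (9.7 kJ/mol) occurs with NH2 at 180°.

180°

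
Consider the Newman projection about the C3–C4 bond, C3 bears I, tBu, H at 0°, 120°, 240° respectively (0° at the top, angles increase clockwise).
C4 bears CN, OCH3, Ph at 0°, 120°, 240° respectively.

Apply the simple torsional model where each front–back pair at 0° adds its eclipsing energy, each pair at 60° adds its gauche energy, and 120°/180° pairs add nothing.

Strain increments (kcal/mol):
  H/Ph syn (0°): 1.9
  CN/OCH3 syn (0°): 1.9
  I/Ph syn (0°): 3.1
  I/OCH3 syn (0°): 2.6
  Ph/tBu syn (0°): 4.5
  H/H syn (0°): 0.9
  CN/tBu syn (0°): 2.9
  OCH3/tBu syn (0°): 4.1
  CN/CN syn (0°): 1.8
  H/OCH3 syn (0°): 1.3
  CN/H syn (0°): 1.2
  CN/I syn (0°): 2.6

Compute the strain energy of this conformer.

This conformer (eclipsed): I(0°)/CN(0°) eclipsed 2.6; tBu(120°)/OCH3(120°) eclipsed 4.1; H(240°)/Ph(240°) eclipsed 1.9 → 8.6 kcal/mol.

8.6 kcal/mol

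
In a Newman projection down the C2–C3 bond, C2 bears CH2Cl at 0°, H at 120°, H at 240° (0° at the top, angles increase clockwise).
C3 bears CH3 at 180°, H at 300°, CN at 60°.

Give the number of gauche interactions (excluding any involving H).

1

Non-H gauche pairs: CH2Cl(0°)/CN(60°) — 1 interaction.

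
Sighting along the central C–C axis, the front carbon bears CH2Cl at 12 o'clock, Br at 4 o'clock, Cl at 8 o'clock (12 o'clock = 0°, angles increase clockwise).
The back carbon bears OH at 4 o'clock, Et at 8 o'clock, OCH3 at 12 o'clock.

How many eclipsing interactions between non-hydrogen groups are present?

3

Non-H eclipsing pairs: CH2Cl(0°)/OCH3(0°); Br(120°)/OH(120°); Cl(240°)/Et(240°) — 3 interactions.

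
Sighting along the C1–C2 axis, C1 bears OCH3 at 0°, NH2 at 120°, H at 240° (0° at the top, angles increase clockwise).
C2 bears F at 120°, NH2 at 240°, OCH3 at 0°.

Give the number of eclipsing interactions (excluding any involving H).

2

Non-H eclipsing pairs: OCH3(0°)/OCH3(0°); NH2(120°)/F(120°) — 2 interactions.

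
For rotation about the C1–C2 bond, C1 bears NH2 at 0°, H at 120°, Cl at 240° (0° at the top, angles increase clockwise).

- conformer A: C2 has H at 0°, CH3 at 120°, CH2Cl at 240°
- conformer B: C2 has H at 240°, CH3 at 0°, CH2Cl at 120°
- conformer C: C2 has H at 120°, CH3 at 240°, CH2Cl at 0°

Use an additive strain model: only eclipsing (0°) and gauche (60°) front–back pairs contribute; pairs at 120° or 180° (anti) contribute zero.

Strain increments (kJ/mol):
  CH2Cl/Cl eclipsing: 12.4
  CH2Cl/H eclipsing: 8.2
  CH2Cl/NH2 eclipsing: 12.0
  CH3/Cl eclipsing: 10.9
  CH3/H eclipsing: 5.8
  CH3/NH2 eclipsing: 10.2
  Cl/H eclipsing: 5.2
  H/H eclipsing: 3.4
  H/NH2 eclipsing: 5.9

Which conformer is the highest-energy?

C

A is eclipsed. NH2 at 0° is eclipsed with H at 0° (5.9); H at 120° is eclipsed with CH3 at 120° (5.8); Cl at 240° is eclipsed with CH2Cl at 240° (12.4). Total 24.1 kJ/mol.
B is eclipsed. NH2 at 0° is eclipsed with CH3 at 0° (10.2); H at 120° is eclipsed with CH2Cl at 120° (8.2); Cl at 240° is eclipsed with H at 240° (5.2). Total 23.6 kJ/mol.
C is eclipsed. NH2 at 0° is eclipsed with CH2Cl at 0° (12.0); H at 120° is eclipsed with H at 120° (3.4); Cl at 240° is eclipsed with CH3 at 240° (10.9). Total 26.3 kJ/mol.
C has the highest total (26.3 kJ/mol).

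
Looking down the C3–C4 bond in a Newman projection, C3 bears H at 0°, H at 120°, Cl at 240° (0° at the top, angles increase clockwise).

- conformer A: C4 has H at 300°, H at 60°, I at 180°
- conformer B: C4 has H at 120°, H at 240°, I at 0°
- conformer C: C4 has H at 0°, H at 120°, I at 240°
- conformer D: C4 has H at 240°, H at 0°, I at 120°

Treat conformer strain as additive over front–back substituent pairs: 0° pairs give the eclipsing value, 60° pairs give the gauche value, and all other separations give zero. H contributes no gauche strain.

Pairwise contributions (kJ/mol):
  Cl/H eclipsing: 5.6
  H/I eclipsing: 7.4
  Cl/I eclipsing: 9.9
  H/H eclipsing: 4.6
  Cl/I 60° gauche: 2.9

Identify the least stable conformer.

C

A (staggered): Cl–I gauche; 2.9 = 2.9 kJ/mol.
B (eclipsed): H–I eclipsed, H–H eclipsed, Cl–H eclipsed; 7.4 + 4.6 + 5.6 = 17.6 kJ/mol.
C (eclipsed): H–H eclipsed, H–H eclipsed, Cl–I eclipsed; 4.6 + 4.6 + 9.9 = 19.1 kJ/mol.
D (eclipsed): H–H eclipsed, H–I eclipsed, Cl–H eclipsed; 4.6 + 7.4 + 5.6 = 17.6 kJ/mol.
C has the highest total (19.1 kJ/mol).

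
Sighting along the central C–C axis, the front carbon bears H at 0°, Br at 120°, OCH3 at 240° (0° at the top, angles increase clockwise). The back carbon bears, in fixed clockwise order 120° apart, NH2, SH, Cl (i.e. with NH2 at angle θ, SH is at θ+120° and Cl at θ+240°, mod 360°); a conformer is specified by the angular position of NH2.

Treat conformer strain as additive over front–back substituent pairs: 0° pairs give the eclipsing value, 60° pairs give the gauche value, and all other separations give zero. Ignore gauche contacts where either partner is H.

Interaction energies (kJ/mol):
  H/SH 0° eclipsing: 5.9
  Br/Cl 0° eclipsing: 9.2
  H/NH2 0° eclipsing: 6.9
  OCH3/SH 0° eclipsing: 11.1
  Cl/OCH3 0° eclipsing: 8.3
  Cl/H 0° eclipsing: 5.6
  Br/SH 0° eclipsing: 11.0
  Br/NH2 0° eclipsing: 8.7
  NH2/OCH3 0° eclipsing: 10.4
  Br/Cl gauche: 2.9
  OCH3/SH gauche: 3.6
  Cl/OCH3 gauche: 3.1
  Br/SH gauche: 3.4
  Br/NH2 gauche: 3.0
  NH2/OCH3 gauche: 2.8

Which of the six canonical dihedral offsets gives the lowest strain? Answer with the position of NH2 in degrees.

NH2 at 0° (eclipsed): H(0°)/NH2(0°) eclipsed 6.9; Br(120°)/SH(120°) eclipsed 11.0; OCH3(240°)/Cl(240°) eclipsed 8.3 → 26.2 kJ/mol.
NH2 at 60° (staggered): Br(120°)/NH2(60°) gauche 3.0; Br(120°)/SH(180°) gauche 3.4; OCH3(240°)/SH(180°) gauche 3.6; OCH3(240°)/Cl(300°) gauche 3.1 → 13.1 kJ/mol.
NH2 at 120° (eclipsed): H(0°)/Cl(0°) eclipsed 5.6; Br(120°)/NH2(120°) eclipsed 8.7; OCH3(240°)/SH(240°) eclipsed 11.1 → 25.4 kJ/mol.
NH2 at 180° (staggered): Br(120°)/NH2(180°) gauche 3.0; Br(120°)/Cl(60°) gauche 2.9; OCH3(240°)/NH2(180°) gauche 2.8; OCH3(240°)/SH(300°) gauche 3.6 → 12.3 kJ/mol.
NH2 at 240° (eclipsed): H(0°)/SH(0°) eclipsed 5.9; Br(120°)/Cl(120°) eclipsed 9.2; OCH3(240°)/NH2(240°) eclipsed 10.4 → 25.5 kJ/mol.
NH2 at 300° (staggered): Br(120°)/SH(60°) gauche 3.4; Br(120°)/Cl(180°) gauche 2.9; OCH3(240°)/NH2(300°) gauche 2.8; OCH3(240°)/Cl(180°) gauche 3.1 → 12.2 kJ/mol.
The minimum (12.2 kJ/mol) occurs with NH2 at 300°.

300°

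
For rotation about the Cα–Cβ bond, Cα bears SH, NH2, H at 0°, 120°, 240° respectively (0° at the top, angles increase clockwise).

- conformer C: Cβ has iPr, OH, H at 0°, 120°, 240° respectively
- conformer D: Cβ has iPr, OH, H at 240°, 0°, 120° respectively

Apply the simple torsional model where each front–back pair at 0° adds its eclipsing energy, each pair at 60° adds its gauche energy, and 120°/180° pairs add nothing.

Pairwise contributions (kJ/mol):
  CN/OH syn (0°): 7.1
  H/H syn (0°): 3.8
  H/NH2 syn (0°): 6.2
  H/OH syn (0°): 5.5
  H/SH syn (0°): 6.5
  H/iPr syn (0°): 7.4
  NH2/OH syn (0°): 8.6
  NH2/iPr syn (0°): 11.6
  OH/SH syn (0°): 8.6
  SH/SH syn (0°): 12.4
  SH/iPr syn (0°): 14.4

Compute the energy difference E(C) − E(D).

C (eclipsed): SH–iPr eclipsed, NH2–OH eclipsed, H–H eclipsed; 14.4 + 8.6 + 3.8 = 26.8 kJ/mol.
D (eclipsed): SH–OH eclipsed, NH2–H eclipsed, H–iPr eclipsed; 8.6 + 6.2 + 7.4 = 22.2 kJ/mol.
E(C) − E(D) = 26.8 − 22.2 = +4.6 kJ/mol.

+4.6 kJ/mol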